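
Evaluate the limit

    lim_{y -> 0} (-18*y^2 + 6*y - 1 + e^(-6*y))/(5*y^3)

Direct substitution gives 0/0.
Apply L'Hôpital: lim (-36*y + 6 - 6*e^(-6*y))/(15*y^2), still 0/0.
Apply L'Hôpital: lim (-36 + 36*e^(-6*y))/(30*y), still 0/0.
After 3 applications of L'Hôpital's rule the quotient is (-216*e^(-6*y))/(30); substituting y = 0 gives -36/5.

-36/5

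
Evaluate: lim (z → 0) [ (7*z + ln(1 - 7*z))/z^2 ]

Direct substitution gives 0/0.
Apply L'Hôpital: lim (7 - 7/(1 - 7*z))/(2*z), still 0/0.
After 2 applications of L'Hôpital's rule the quotient is (-49/(1 - 7*z)^2)/(2); substituting z = 0 gives -49/2.

-49/2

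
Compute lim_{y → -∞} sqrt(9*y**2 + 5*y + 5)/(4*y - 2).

For large |y|, √(9*y^2 + 5*y + 5) ≈ √9·|y| and the denominator ≈ 4y.
Since y → −∞, |y| = −y, giving −√9/(4) = -3/4.

-3/4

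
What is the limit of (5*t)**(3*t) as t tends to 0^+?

1

Base → 0⁺ and exponent → 0⁺: a 0^0 form.
Take logs: 3t·ln(5t). This is 0·(−∞); rewriting as ln(5t)/(1/(3t)) and applying L'Hôpital gives 0.
Hence the limit is e^0 = 1.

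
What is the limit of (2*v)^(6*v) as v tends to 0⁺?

1

Base → 0⁺ and exponent → 0⁺: a 0^0 form.
Take logs: 6v·ln(2v). This is 0·(−∞); rewriting as ln(2v)/(1/(6v)) and applying L'Hôpital gives 0.
Hence the limit is e^0 = 1.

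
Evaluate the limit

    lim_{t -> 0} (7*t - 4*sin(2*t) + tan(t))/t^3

Substitution gives 0/0; apply L'Hôpital's rule 3 times.
After differentiating numerator and denominator 3 times the quotient is (32*cos(2*t) + 6*tan(t)^4 + 8*tan(t)^2 + 2)/(6); at t = 0 this is 17/3.

17/3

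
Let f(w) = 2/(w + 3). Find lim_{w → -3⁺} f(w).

∞

As w → -3⁺, (w + 3) → 0⁺, so (w + 3)^1 → 0⁺ and 2/(w + 3)^1 → ∞.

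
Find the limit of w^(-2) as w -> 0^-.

∞

As w → 0⁻, (w) → 0⁻, so (w)^2 → 0⁺ and 1/(w)^2 → ∞.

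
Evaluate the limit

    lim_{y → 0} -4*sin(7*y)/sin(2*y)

Substitution gives 0/0.
Divide numerator and denominator by y: sin(7y)/y → 7 and sin(2y)/y → 2, so the limit is -4·7/2 = -14.

-14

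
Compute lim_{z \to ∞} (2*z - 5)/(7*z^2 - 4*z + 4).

0

The denominator has degree 2 and the numerator degree 1. Dividing numerator and denominator by z^2 sends every term to 0 except the leading denominator term, so the limit is 0.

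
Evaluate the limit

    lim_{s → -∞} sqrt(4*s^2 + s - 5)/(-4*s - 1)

1/2

For large |s|, √(4*s^2 + s - 5) ≈ √4·|s| and the denominator ≈ -4s.
Since s → −∞, |s| = −s, giving −√4/(-4) = 1/2.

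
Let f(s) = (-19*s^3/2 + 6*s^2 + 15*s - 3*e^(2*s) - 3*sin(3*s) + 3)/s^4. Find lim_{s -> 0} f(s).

Substitution gives 0/0 (the numerator vanishes to order 4).
Expand each term to order s^4: the coefficient of s^4 in -3·sin(3s) is 0 and in -3·e^(2s) is -2.
Lower-order terms cancel with the polynomial part, so the numerator is (-2)·s^4 + o(s^4), and the limit is (-2)/(1) = -2.

-2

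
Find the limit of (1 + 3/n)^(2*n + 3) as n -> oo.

e^(6)

Write it as [(1 + 3/n)^n]^(2) · (1 + 3/n)^(3). The bracketed term tends to e^(3) and the second factor to 1, so the limit is e^(6).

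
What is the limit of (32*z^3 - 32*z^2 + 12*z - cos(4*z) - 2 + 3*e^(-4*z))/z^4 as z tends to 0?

64/3

Substitution gives 0/0 (the numerator vanishes to order 4).
Expand each term to order z^4: the coefficient of z^4 in 3·e^(-4z) is 32 and in −cos(4z) is -32/3.
Lower-order terms cancel with the polynomial part, so the numerator is (64/3)·z^4 + o(z^4), and the limit is (64/3)/(1) = 64/3.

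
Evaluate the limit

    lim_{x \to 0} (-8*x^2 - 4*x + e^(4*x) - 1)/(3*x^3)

32/9

Direct substitution gives 0/0.
Apply L'Hôpital: lim (-16*x + 4*e^(4*x) - 4)/(9*x^2), still 0/0.
Apply L'Hôpital: lim (16*e^(4*x) - 16)/(18*x), still 0/0.
After 3 applications of L'Hôpital's rule the quotient is (64*e^(4*x))/(18); substituting x = 0 gives 32/9.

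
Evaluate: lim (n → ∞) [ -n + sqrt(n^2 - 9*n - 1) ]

-9/2

This has the form ∞ − ∞. Multiply and divide by the conjugate √(n^2 - 9*n - 1) + n.
That gives (-9n - 1) / (√(n^2 - 9*n - 1) + n).
Divide numerator and denominator by n: the limit is -9/(2·1) = -9/2.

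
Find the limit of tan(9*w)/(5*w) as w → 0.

9/5

Substitution gives 0/0.
Since tan(u)/u → 1 as u → 0, tan(9w)/(9w) → 1 and the limit is 9/5.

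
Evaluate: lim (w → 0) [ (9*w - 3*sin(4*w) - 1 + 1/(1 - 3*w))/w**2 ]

9

Substitution gives 0/0 (the numerator vanishes to order 2).
Expand each term to order w^2: the coefficient of w^2 in 1/(1 - 3w) is 9 and in -3·sin(4w) is 0.
Lower-order terms cancel with the polynomial part, so the numerator is (9)·w^2 + o(w^2), and the limit is (9)/(1) = 9.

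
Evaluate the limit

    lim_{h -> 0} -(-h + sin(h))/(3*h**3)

Direct substitution gives 0/0.
Apply L'Hôpital: lim (cos(h) - 1)/(-9*h^2), still 0/0.
Apply L'Hôpital: lim (-sin(h))/(-18*h), still 0/0.
After 3 applications of L'Hôpital's rule the quotient is (-cos(h))/(-18); substituting h = 0 gives 1/18.

1/18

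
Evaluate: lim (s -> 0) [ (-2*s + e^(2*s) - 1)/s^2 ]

2

Direct substitution gives 0/0.
Apply L'Hôpital: lim (2*e^(2*s) - 2)/(2*s), still 0/0.
After 2 applications of L'Hôpital's rule the quotient is (4*e^(2*s))/(2); substituting s = 0 gives 2.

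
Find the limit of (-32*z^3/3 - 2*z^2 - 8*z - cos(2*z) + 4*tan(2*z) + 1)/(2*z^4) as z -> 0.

Substitution gives 0/0; apply L'Hôpital's rule 4 times.
After differentiating numerator and denominator 4 times the quotient is (-16*cos(2*z) + 1536*tan(2*z)^5 + 2560*tan(2*z)^3 + 1024*tan(2*z))/(48); at z = 0 this is -1/3.

-1/3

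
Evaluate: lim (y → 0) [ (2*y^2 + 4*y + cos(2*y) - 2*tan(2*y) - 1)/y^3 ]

Substitution gives 0/0 (the numerator vanishes to order 3).
Expand each term to order y^3: the coefficient of y^3 in cos(2y) is 0 and in -2·tan(2y) is -16/3.
Lower-order terms cancel with the polynomial part, so the numerator is (-16/3)·y^3 + o(y^3), and the limit is (-16/3)/(1) = -16/3.

-16/3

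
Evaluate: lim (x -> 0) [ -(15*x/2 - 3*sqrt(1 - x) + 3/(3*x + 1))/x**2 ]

Substitution gives 0/0 (the numerator vanishes to order 2).
Expand each term to order x^2: the coefficient of x^2 in -3·√(1 - x) is 3/8 and in 3·1/(1 + 3x) is 27.
Lower-order terms cancel with the polynomial part, so the numerator is (219/8)·x^2 + o(x^2), and the limit is (219/8)/(-1) = -219/8.

-219/8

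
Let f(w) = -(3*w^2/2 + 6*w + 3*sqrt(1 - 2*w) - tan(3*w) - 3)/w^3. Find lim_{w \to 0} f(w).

21/2

Substitution gives 0/0 (the numerator vanishes to order 3).
Expand each term to order w^3: the coefficient of w^3 in 3·√(1 - 2w) is -3/2 and in −tan(3w) is -9.
Lower-order terms cancel with the polynomial part, so the numerator is (-21/2)·w^3 + o(w^3), and the limit is (-21/2)/(-1) = 21/2.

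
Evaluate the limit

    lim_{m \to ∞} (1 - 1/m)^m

e^(-1)

Write it as [(1 - 1/m)^m]^(1) · (1 - 1/m)^(0). The bracketed term tends to e^(-1) and the second factor to 1, so the limit is e^(-1).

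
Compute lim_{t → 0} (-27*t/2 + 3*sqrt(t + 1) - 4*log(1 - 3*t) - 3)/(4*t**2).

Substitution gives 0/0; apply L'Hôpital's rule 2 times.
After differentiating numerator and denominator 2 times the quotient is (36/(3*t - 1)^2 - 3/(4*(t + 1)^(3/2)))/(8); at t = 0 this is 141/32.

141/32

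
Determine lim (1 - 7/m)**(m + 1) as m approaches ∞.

e^(-7)

The base → 1 and the exponent → ∞: a 1^∞ form.
Take logarithms: (m + 1)·ln(1 - 7/m). Since ln(1+u) ~ u for small u, this behaves like (m)·(-7/m) → -7.
So the limit is e^(-7).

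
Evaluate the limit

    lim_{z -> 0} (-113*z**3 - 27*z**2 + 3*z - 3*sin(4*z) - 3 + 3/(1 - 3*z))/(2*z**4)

Substitution gives 0/0 (the numerator vanishes to order 4).
Expand each term to order z^4: the coefficient of z^4 in -3·sin(4z) is 0 and in 3·1/(1 - 3z) is 243.
Lower-order terms cancel with the polynomial part, so the numerator is (243)·z^4 + o(z^4), and the limit is (243)/(2) = 243/2.

243/2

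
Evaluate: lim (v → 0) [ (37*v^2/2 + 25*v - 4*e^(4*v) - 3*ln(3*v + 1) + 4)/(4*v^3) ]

-209/12

Substitution gives 0/0 (the numerator vanishes to order 3).
Expand each term to order v^3: the coefficient of v^3 in -3·ln(1 + 3v) is -27 and in -4·e^(4v) is -128/3.
Lower-order terms cancel with the polynomial part, so the numerator is (-209/3)·v^3 + o(v^3), and the limit is (-209/3)/(4) = -209/12.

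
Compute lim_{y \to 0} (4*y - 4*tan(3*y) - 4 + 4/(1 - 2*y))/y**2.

16

Substitution gives 0/0 (the numerator vanishes to order 2).
Expand each term to order y^2: the coefficient of y^2 in -4·tan(3y) is 0 and in 4·1/(1 - 2y) is 16.
Lower-order terms cancel with the polynomial part, so the numerator is (16)·y^2 + o(y^2), and the limit is (16)/(1) = 16.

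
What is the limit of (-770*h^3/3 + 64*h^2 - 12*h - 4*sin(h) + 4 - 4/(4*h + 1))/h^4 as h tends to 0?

-1024

Substitution gives 0/0; apply L'Hôpital's rule 4 times.
After differentiating numerator and denominator 4 times the quotient is (-4*sin(h) - 24576/(4*h + 1)^5)/(24); at h = 0 this is -1024.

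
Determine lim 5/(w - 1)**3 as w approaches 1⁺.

As w → 1⁺, (w - 1) → 0⁺, so (w - 1)^3 → 0⁺ and 5/(w - 1)^3 → ∞.

∞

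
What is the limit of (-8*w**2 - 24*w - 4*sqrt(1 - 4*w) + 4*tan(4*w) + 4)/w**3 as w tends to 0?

Substitution gives 0/0; apply L'Hôpital's rule 3 times.
After differentiating numerator and denominator 3 times the quotient is (1536*tan(4*w)^2/cos(4*w)^2 + 512/cos(4*w)^2 + 96/(1 - 4*w)^(5/2))/(6); at w = 0 this is 304/3.

304/3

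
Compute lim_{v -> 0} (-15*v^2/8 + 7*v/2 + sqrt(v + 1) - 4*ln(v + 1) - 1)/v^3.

-61/48

Substitution gives 0/0 (the numerator vanishes to order 3).
Expand each term to order v^3: the coefficient of v^3 in -4·ln(1 + v) is -4/3 and in √(1 + v) is 1/16.
Lower-order terms cancel with the polynomial part, so the numerator is (-61/48)·v^3 + o(v^3), and the limit is (-61/48)/(1) = -61/48.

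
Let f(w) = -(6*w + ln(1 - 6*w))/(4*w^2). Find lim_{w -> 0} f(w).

9/2

Direct substitution gives 0/0.
Apply L'Hôpital: lim (6 - 6/(1 - 6*w))/(-8*w), still 0/0.
After 2 applications of L'Hôpital's rule the quotient is (-36/(1 - 6*w)^2)/(-8); substituting w = 0 gives 9/2.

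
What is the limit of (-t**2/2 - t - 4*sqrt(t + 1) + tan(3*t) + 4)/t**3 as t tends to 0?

35/4

Substitution gives 0/0 (the numerator vanishes to order 3).
Expand each term to order t^3: the coefficient of t^3 in -4·√(1 + t) is -1/4 and in tan(3t) is 9.
Lower-order terms cancel with the polynomial part, so the numerator is (35/4)·t^3 + o(t^3), and the limit is (35/4)/(1) = 35/4.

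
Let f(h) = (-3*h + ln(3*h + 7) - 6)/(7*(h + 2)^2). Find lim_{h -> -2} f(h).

Direct substitution gives 0/0.
Apply L'Hôpital: lim (-3 + 3/(3*h + 7))/(14*h + 28), still 0/0.
After 2 applications of L'Hôpital's rule the quotient is (-9/(3*h + 7)^2)/(14); substituting h = -2 gives -9/14.

-9/14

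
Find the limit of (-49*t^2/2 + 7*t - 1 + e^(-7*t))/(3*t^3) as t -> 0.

-343/18

Direct substitution gives 0/0.
Apply L'Hôpital: lim (-49*t + 7 - 7*e^(-7*t))/(9*t^2), still 0/0.
Apply L'Hôpital: lim (-49 + 49*e^(-7*t))/(18*t), still 0/0.
After 3 applications of L'Hôpital's rule the quotient is (-343*e^(-7*t))/(18); substituting t = 0 gives -343/18.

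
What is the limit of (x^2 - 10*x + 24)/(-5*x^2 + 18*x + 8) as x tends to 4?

1/11

Since x = 4 makes numerator and denominator zero, (x - 4) divides both.
Cancelling it gives (x - 6)/(-5*x - 2); now plug in x = 4 to get 1/11.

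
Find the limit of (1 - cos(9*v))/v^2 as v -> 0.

Substitution gives 0/0.
Use (1 − cos u)/u² → 1/2 with u = 9v: the limit is 9²/(2·1) = 81/2.

81/2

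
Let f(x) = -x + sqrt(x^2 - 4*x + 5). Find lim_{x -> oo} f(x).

An ∞ − ∞ form. Rationalising with the conjugate, the difference becomes (-4x + 5) / (√(x^2 - 4*x + 5) + x).
For large x the denominator behaves like 2·x, so the quotient tends to -4/2 = -2.

-2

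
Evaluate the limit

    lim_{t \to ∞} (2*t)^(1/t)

1

Base → ∞ and exponent → 0: an ∞^0 form.
Take logs: (1/t)·ln(2·t^1) = (ln 2 + 1·ln t)/t → 0.
So the limit is e^0 = 1.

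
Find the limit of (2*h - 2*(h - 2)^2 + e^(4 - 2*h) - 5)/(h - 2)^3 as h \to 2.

-4/3

Direct substitution gives 0/0.
Apply L'Hôpital: lim (-4*h - 2*e^(4 - 2*h) + 10)/(3*(h - 2)^2), still 0/0.
Apply L'Hôpital: lim (4*e^(4 - 2*h) - 4)/(6*h - 12), still 0/0.
After 3 applications of L'Hôpital's rule the quotient is (-8*e^(4 - 2*h))/(6); substituting h = 2 gives -4/3.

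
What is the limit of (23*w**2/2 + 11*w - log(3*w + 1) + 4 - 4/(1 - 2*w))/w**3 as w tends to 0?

-41

Substitution gives 0/0; apply L'Hôpital's rule 3 times.
After differentiating numerator and denominator 3 times the quotient is (-54/(3*w + 1)^3 - 192/(2*w - 1)^4)/(6); at w = 0 this is -41.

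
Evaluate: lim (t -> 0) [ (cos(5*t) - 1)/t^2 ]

Direct substitution gives 0/0.
Apply L'Hôpital: lim (-5*sin(5*t))/(2*t), still 0/0.
After 2 applications of L'Hôpital's rule the quotient is (-25*cos(5*t))/(2); substituting t = 0 gives -25/2.

-25/2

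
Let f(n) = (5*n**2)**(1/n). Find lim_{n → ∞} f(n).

1

Base → ∞ and exponent → 0: an ∞^0 form.
Take logs: (1/n)·ln(5·n^2) = (ln 5 + 2·ln n)/n → 0.
So the limit is e^0 = 1.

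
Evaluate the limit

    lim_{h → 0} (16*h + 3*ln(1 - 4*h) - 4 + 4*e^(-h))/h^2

-22

Substitution gives 0/0; apply L'Hôpital's rule 2 times.
After differentiating numerator and denominator 2 times the quotient is (4*e^(-h) - 48/(4*h - 1)^2)/(2); at h = 0 this is -22.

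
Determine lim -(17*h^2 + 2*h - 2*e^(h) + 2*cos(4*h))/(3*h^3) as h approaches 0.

1/9

Substitution gives 0/0; apply L'Hôpital's rule 3 times.
After differentiating numerator and denominator 3 times the quotient is (-2*e^(h) + 128*sin(4*h))/(-18); at h = 0 this is 1/9.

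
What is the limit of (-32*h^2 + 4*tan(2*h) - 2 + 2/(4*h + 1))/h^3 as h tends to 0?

-352/3

Substitution gives 0/0; apply L'Hôpital's rule 3 times.
After differentiating numerator and denominator 3 times the quotient is (192*tan(2*h)^2/cos(2*h)^2 + 64/cos(2*h)^2 - 768/(4*h + 1)^4)/(6); at h = 0 this is -352/3.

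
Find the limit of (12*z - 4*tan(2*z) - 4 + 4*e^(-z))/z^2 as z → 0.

Substitution gives 0/0; apply L'Hôpital's rule 2 times.
After differentiating numerator and denominator 2 times the quotient is (-32*tan(2*z)/cos(2*z)^2 + 4*e^(-z))/(2); at z = 0 this is 2.

2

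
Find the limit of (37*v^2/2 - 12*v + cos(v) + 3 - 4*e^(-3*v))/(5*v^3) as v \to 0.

Substitution gives 0/0; apply L'Hôpital's rule 3 times.
After differentiating numerator and denominator 3 times the quotient is (sin(v) + 108*e^(-3*v))/(30); at v = 0 this is 18/5.

18/5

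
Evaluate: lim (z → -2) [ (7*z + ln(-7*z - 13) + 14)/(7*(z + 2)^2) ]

Direct substitution gives 0/0.
Apply L'Hôpital: lim (7 - 7/(-7*z - 13))/(14*z + 28), still 0/0.
After 2 applications of L'Hôpital's rule the quotient is (-49/(-7*z - 13)^2)/(14); substituting z = -2 gives -7/2.

-7/2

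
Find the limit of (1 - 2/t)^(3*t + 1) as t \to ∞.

e^(-6)

The base → 1 and the exponent → ∞: a 1^∞ form.
Take logarithms: (3t + 1)·ln(1 - 2/t). Since ln(1+u) ~ u for small u, this behaves like (3t)·(-2/t) → -6.
So the limit is e^(-6).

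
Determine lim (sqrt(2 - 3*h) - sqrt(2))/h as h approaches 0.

A 0/0 form; rationalise with √(2 - 3h) + √2. This collapses the numerator to -3h, leaving -3/(√(2 - 3h) + √2) → -3/(2√2) = -3*√(2)/4.

-3*√(2)/4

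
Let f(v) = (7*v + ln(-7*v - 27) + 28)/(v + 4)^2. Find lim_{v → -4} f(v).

-49/2

Direct substitution gives 0/0.
Apply L'Hôpital: lim (7 - 7/(-7*v - 27))/(2*v + 8), still 0/0.
After 2 applications of L'Hôpital's rule the quotient is (-49/(-7*v - 27)^2)/(2); substituting v = -4 gives -49/2.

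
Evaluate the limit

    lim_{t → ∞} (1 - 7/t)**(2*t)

e^(-14)

The base → 1 and the exponent → ∞: a 1^∞ form.
Take logarithms: (2t)·ln(1 - 7/t). Since ln(1+u) ~ u for small u, this behaves like (2t)·(-7/t) → -14.
So the limit is e^(-14).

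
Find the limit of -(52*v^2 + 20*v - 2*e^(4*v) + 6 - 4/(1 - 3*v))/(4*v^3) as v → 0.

Substitution gives 0/0 (the numerator vanishes to order 3).
Expand each term to order v^3: the coefficient of v^3 in -4·1/(1 - 3v) is -108 and in -2·e^(4v) is -64/3.
Lower-order terms cancel with the polynomial part, so the numerator is (-388/3)·v^3 + o(v^3), and the limit is (-388/3)/(-4) = 97/3.

97/3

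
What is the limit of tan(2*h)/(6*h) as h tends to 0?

Substitution gives 0/0.
Since tan(u)/u → 1 as u → 0, tan(2h)/(2h) → 1 and the limit is 2/6 = 1/3.

1/3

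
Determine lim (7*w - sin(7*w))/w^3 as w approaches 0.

343/6

Direct substitution gives 0/0.
Apply L'Hôpital: lim (7 - 7*cos(7*w))/(3*w^2), still 0/0.
Apply L'Hôpital: lim (49*sin(7*w))/(6*w), still 0/0.
After 3 applications of L'Hôpital's rule the quotient is (343*cos(7*w))/(6); substituting w = 0 gives 343/6.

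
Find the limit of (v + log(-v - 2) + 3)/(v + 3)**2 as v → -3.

Direct substitution gives 0/0.
Apply L'Hôpital: lim (1 - 1/(-v - 2))/(2*v + 6), still 0/0.
After 2 applications of L'Hôpital's rule the quotient is (-1/(-v - 2)^2)/(2); substituting v = -3 gives -1/2.

-1/2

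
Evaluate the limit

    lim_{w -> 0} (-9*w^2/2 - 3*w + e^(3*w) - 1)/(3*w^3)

Direct substitution gives 0/0.
Apply L'Hôpital: lim (-9*w + 3*e^(3*w) - 3)/(9*w^2), still 0/0.
Apply L'Hôpital: lim (9*e^(3*w) - 9)/(18*w), still 0/0.
After 3 applications of L'Hôpital's rule the quotient is (27*e^(3*w))/(18); substituting w = 0 gives 3/2.

3/2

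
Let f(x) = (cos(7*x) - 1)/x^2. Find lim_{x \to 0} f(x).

-49/2

Direct substitution gives 0/0.
Apply L'Hôpital: lim (-7*sin(7*x))/(2*x), still 0/0.
After 2 applications of L'Hôpital's rule the quotient is (-49*cos(7*x))/(2); substituting x = 0 gives -49/2.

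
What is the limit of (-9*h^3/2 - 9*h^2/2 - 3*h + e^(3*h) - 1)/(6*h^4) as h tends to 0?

9/16

Direct substitution gives 0/0.
Apply L'Hôpital: lim (-27*h^2/2 - 9*h + 3*e^(3*h) - 3)/(24*h^3), still 0/0.
Apply L'Hôpital: lim (-27*h + 9*e^(3*h) - 9)/(72*h^2), still 0/0.
Apply L'Hôpital: lim (27*e^(3*h) - 27)/(144*h), still 0/0.
After 4 applications of L'Hôpital's rule the quotient is (81*e^(3*h))/(144); substituting h = 0 gives 9/16.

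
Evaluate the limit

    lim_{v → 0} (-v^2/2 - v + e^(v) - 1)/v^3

Direct substitution gives 0/0.
Apply L'Hôpital: lim (-v + e^(v) - 1)/(3*v^2), still 0/0.
Apply L'Hôpital: lim (e^(v) - 1)/(6*v), still 0/0.
After 3 applications of L'Hôpital's rule the quotient is (e^(v))/(6); substituting v = 0 gives 1/6.

1/6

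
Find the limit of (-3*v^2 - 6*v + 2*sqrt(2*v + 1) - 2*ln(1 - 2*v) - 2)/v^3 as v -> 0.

19/3

Substitution gives 0/0; apply L'Hôpital's rule 3 times.
After differentiating numerator and denominator 3 times the quotient is (6/(2*v + 1)^(5/2) - 32/(2*v - 1)^3)/(6); at v = 0 this is 19/3.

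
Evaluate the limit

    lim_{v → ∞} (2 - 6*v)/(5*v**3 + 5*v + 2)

The denominator has degree 3 and the numerator degree 1. Dividing numerator and denominator by v^3 sends every term to 0 except the leading denominator term, so the limit is 0.

0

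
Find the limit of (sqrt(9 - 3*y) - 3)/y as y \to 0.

-1/2

Substitution gives 0/0. Multiply numerator and denominator by the conjugate √(9 - 3y) + √9.
The numerator becomes (9 - 3y) − 9 = -3y, so the expression simplifies to -3/(√(9 - 3y) + √9).
Letting y → 0 gives -3/(2√9) = -1/2.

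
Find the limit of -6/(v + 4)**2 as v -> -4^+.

As v → -4⁺, (v + 4) → 0⁺, so (v + 4)^2 → 0⁺ and -6/(v + 4)^2 → -∞.

-∞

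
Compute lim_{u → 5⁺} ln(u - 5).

As u → 5⁺, u - 5 → 0⁺ and ln(u - 5) → −∞.
Multiplying by 1 gives -∞.

-∞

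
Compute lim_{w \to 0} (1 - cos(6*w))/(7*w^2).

Substitution gives 0/0.
Use (1 − cos u)/u² → 1/2 with u = 6w: the limit is 6²/(2·7) = 18/7.

18/7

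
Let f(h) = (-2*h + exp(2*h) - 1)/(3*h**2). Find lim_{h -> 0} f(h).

Direct substitution gives 0/0.
Apply L'Hôpital: lim (2*e^(2*h) - 2)/(6*h), still 0/0.
After 2 applications of L'Hôpital's rule the quotient is (4*e^(2*h))/(6); substituting h = 0 gives 2/3.

2/3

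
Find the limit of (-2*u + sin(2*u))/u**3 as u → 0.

Direct substitution gives 0/0.
Apply L'Hôpital: lim (2*cos(2*u) - 2)/(3*u^2), still 0/0.
Apply L'Hôpital: lim (-4*sin(2*u))/(6*u), still 0/0.
After 3 applications of L'Hôpital's rule the quotient is (-8*cos(2*u))/(6); substituting u = 0 gives -4/3.

-4/3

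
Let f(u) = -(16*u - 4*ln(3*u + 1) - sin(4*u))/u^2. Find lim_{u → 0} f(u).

-18

Substitution gives 0/0 (the numerator vanishes to order 2).
Expand each term to order u^2: the coefficient of u^2 in −sin(4u) is 0 and in -4·ln(1 + 3u) is 18.
Lower-order terms cancel with the polynomial part, so the numerator is (18)·u^2 + o(u^2), and the limit is (18)/(-1) = -18.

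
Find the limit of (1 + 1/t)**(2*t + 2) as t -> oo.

Write it as [(1 + 1/t)^t]^(2) · (1 + 1/t)^(2). The bracketed term tends to e^(1) and the second factor to 1, so the limit is e^(2).

e^(2)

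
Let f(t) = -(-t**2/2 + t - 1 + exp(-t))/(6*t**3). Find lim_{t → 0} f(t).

1/36

Direct substitution gives 0/0.
Apply L'Hôpital: lim (-t + 1 - e^(-t))/(-18*t^2), still 0/0.
Apply L'Hôpital: lim (-1 + e^(-t))/(-36*t), still 0/0.
After 3 applications of L'Hôpital's rule the quotient is (-e^(-t))/(-36); substituting t = 0 gives 1/36.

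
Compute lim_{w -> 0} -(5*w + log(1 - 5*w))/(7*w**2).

25/14

Direct substitution gives 0/0.
Apply L'Hôpital: lim (5 - 5/(1 - 5*w))/(-14*w), still 0/0.
After 2 applications of L'Hôpital's rule the quotient is (-25/(1 - 5*w)^2)/(-14); substituting w = 0 gives 25/14.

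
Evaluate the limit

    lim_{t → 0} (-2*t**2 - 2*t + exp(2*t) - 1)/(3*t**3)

4/9

Direct substitution gives 0/0.
Apply L'Hôpital: lim (-4*t + 2*e^(2*t) - 2)/(9*t^2), still 0/0.
Apply L'Hôpital: lim (4*e^(2*t) - 4)/(18*t), still 0/0.
After 3 applications of L'Hôpital's rule the quotient is (8*e^(2*t))/(18); substituting t = 0 gives 4/9.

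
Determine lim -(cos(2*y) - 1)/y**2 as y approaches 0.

Direct substitution gives 0/0.
Apply L'Hôpital: lim (-2*sin(2*y))/(-2*y), still 0/0.
After 2 applications of L'Hôpital's rule the quotient is (-4*cos(2*y))/(-2); substituting y = 0 gives 2.

2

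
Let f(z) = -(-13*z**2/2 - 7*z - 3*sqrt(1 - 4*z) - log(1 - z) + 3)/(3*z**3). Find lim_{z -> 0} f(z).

-37/9

Substitution gives 0/0; apply L'Hôpital's rule 3 times.
After differentiating numerator and denominator 3 times the quotient is (-2/(z - 1)^3 + 72/(1 - 4*z)^(5/2))/(-18); at z = 0 this is -37/9.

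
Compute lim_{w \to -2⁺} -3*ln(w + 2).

As w → -2⁺, w + 2 → 0⁺ and ln(w + 2) → −∞.
Multiplying by -3 gives ∞.

∞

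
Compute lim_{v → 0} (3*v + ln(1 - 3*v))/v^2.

Direct substitution gives 0/0.
Apply L'Hôpital: lim (3 - 3/(1 - 3*v))/(2*v), still 0/0.
After 2 applications of L'Hôpital's rule the quotient is (-9/(1 - 3*v)^2)/(2); substituting v = 0 gives -9/2.

-9/2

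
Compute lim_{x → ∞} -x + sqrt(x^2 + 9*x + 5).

This has the form ∞ − ∞. Multiply and divide by the conjugate √(x^2 + 9*x + 5) + x.
That gives (9x + 5) / (√(x^2 + 9*x + 5) + x).
Divide numerator and denominator by x: the limit is 9/(2·1) = 9/2.

9/2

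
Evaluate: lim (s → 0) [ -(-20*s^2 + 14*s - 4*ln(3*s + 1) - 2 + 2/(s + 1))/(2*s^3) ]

19

Substitution gives 0/0 (the numerator vanishes to order 3).
Expand each term to order s^3: the coefficient of s^3 in -4·ln(1 + 3s) is -36 and in 2·1/(1 + s) is -2.
Lower-order terms cancel with the polynomial part, so the numerator is (-38)·s^3 + o(s^3), and the limit is (-38)/(-2) = 19.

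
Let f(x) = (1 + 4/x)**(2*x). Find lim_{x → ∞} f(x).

Write it as [(1 + 4/x)^x]^(2) · (1 + 4/x)^(0). The bracketed term tends to e^(4) and the second factor to 1, so the limit is e^(8).

e^(8)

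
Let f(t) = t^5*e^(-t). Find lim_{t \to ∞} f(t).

0

Write as t^5/e^{1t}, an ∞/∞ form.
Exponential growth dominates any polynomial, so repeated L'Hôpital (or the standard result) gives 0.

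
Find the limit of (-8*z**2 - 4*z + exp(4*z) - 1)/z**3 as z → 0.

Direct substitution gives 0/0.
Apply L'Hôpital: lim (-16*z + 4*e^(4*z) - 4)/(3*z^2), still 0/0.
Apply L'Hôpital: lim (16*e^(4*z) - 16)/(6*z), still 0/0.
After 3 applications of L'Hôpital's rule the quotient is (64*e^(4*z))/(6); substituting z = 0 gives 32/3.

32/3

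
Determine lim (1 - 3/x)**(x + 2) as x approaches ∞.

Write it as [(1 - 3/x)^x]^(1) · (1 - 3/x)^(2). The bracketed term tends to e^(-3) and the second factor to 1, so the limit is e^(-3).

e^(-3)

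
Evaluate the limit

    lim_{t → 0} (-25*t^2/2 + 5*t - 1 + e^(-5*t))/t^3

Direct substitution gives 0/0.
Apply L'Hôpital: lim (-25*t + 5 - 5*e^(-5*t))/(3*t^2), still 0/0.
Apply L'Hôpital: lim (-25 + 25*e^(-5*t))/(6*t), still 0/0.
After 3 applications of L'Hôpital's rule the quotient is (-125*e^(-5*t))/(6); substituting t = 0 gives -125/6.

-125/6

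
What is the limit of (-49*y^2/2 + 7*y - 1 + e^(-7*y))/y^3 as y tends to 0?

Direct substitution gives 0/0.
Apply L'Hôpital: lim (-49*y + 7 - 7*e^(-7*y))/(3*y^2), still 0/0.
Apply L'Hôpital: lim (-49 + 49*e^(-7*y))/(6*y), still 0/0.
After 3 applications of L'Hôpital's rule the quotient is (-343*e^(-7*y))/(6); substituting y = 0 gives -343/6.

-343/6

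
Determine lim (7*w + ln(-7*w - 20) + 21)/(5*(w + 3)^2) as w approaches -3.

Direct substitution gives 0/0.
Apply L'Hôpital: lim (7 - 7/(-7*w - 20))/(10*w + 30), still 0/0.
After 2 applications of L'Hôpital's rule the quotient is (-49/(-7*w - 20)^2)/(10); substituting w = -3 gives -49/10.

-49/10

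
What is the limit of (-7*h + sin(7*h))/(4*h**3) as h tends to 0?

-343/24

Direct substitution gives 0/0.
Apply L'Hôpital: lim (7*cos(7*h) - 7)/(12*h^2), still 0/0.
Apply L'Hôpital: lim (-49*sin(7*h))/(24*h), still 0/0.
After 3 applications of L'Hôpital's rule the quotient is (-343*cos(7*h))/(24); substituting h = 0 gives -343/24.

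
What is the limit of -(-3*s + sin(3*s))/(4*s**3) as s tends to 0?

9/8

Direct substitution gives 0/0.
Apply L'Hôpital: lim (3*cos(3*s) - 3)/(-12*s^2), still 0/0.
Apply L'Hôpital: lim (-9*sin(3*s))/(-24*s), still 0/0.
After 3 applications of L'Hôpital's rule the quotient is (-27*cos(3*s))/(-24); substituting s = 0 gives 9/8.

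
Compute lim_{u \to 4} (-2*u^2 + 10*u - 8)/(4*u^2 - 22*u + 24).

Direct substitution gives 0/0, so factor. Both numerator and denominator have (u - 4) as a factor.
After cancelling, the expression reduces to (2 - 2*u)/(4*u - 6).
Substituting u = 4 gives -3/5.

-3/5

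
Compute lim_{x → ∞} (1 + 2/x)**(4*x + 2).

The base → 1 and the exponent → ∞: a 1^∞ form.
Take logarithms: (4x + 2)·ln(1 + 2/x). Since ln(1+u) ~ u for small u, this behaves like (4x)·(2/x) → 8.
So the limit is e^(8).

e^(8)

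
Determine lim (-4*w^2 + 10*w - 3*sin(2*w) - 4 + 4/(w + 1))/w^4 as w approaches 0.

Substitution gives 0/0; apply L'Hôpital's rule 4 times.
After differentiating numerator and denominator 4 times the quotient is (-48*sin(2*w) + 96/(w + 1)^5)/(24); at w = 0 this is 4.

4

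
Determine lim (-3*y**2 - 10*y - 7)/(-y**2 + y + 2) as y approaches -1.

-4/3

At y = -1 both the top and bottom vanish — a removable singularity. Factoring out (y + 1) from each leaves (-3*y - 7)/(2 - y), which at y = -1 equals -4/3.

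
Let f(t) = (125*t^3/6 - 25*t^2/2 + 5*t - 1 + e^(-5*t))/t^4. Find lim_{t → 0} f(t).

Direct substitution gives 0/0.
Apply L'Hôpital: lim (125*t^2/2 - 25*t + 5 - 5*e^(-5*t))/(4*t^3), still 0/0.
Apply L'Hôpital: lim (125*t - 25 + 25*e^(-5*t))/(12*t^2), still 0/0.
Apply L'Hôpital: lim (125 - 125*e^(-5*t))/(24*t), still 0/0.
After 4 applications of L'Hôpital's rule the quotient is (625*e^(-5*t))/(24); substituting t = 0 gives 625/24.

625/24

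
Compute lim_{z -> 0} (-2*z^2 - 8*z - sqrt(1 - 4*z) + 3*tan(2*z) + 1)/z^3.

12

Substitution gives 0/0; apply L'Hôpital's rule 3 times.
After differentiating numerator and denominator 3 times the quotient is (144*tan(2*z)^2/cos(2*z)^2 + 48/cos(2*z)^2 + 24/(1 - 4*z)^(5/2))/(6); at z = 0 this is 12.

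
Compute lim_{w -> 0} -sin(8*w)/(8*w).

-1

Substitution gives 0/0.
Write it as (8/(-8))·sin(8w)/(8w); since sin(u)/u → 1, the limit is -1.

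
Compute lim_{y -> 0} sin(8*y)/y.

Substitution gives 0/0.
Write it as (8)·sin(8y)/(8y); since sin(u)/u → 1, the limit is 8.

8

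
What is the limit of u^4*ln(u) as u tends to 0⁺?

0

This is a 0·(−∞) form. Rewrite as 1·ln(u) / u^(−4) and apply L'Hôpital:
the derivative quotient is 1·(1/u) / (−4·u^(−5)) = (-1/4)·u^4 → 0.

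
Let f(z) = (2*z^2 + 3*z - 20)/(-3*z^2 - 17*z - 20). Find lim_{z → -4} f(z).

Since z = -4 makes numerator and denominator zero, (z + 4) divides both.
Cancelling it gives (2*z - 5)/(-3*z - 5); now plug in z = -4 to get -13/7.

-13/7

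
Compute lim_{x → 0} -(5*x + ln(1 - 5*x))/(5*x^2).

Direct substitution gives 0/0.
Apply L'Hôpital: lim (5 - 5/(1 - 5*x))/(-10*x), still 0/0.
After 2 applications of L'Hôpital's rule the quotient is (-25/(1 - 5*x)^2)/(-10); substituting x = 0 gives 5/2.

5/2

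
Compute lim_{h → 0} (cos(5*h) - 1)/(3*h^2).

-25/6

Direct substitution gives 0/0.
Apply L'Hôpital: lim (-5*sin(5*h))/(6*h), still 0/0.
After 2 applications of L'Hôpital's rule the quotient is (-25*cos(5*h))/(6); substituting h = 0 gives -25/6.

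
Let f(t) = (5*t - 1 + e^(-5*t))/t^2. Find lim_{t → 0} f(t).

25/2

Direct substitution gives 0/0.
Apply L'Hôpital: lim (5 - 5*e^(-5*t))/(2*t), still 0/0.
After 2 applications of L'Hôpital's rule the quotient is (25*e^(-5*t))/(2); substituting t = 0 gives 25/2.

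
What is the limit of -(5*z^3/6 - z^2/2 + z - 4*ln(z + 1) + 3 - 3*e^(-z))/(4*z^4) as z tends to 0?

-7/32

Substitution gives 0/0; apply L'Hôpital's rule 4 times.
After differentiating numerator and denominator 4 times the quotient is (-3*e^(-z) + 24/(z + 1)^4)/(-96); at z = 0 this is -7/32.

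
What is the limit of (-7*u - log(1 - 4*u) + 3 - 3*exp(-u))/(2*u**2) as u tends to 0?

13/4

Substitution gives 0/0 (the numerator vanishes to order 2).
Expand each term to order u^2: the coefficient of u^2 in −ln(1 - 4u) is 8 and in -3·e^(-u) is -3/2.
Lower-order terms cancel with the polynomial part, so the numerator is (13/2)·u^2 + o(u^2), and the limit is (13/2)/(2) = 13/4.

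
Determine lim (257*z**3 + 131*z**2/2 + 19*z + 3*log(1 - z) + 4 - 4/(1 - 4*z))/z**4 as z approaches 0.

Substitution gives 0/0; apply L'Hôpital's rule 4 times.
After differentiating numerator and denominator 4 times the quotient is (24576/(4*z - 1)^5 - 18/(z - 1)^4)/(24); at z = 0 this is -4099/4.

-4099/4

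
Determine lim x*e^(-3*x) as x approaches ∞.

0

Write as x^1/e^{3x}, an ∞/∞ form.
Exponential growth dominates any polynomial, so repeated L'Hôpital (or the standard result) gives 0.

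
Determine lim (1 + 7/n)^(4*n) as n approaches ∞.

e^(28)

Let L be the limit and take ln: ln L = lim (4n)·ln(1 + 7/n) = lim (4n)·(7/n + O(1/n²)) = 28.
Hence L = e^(28).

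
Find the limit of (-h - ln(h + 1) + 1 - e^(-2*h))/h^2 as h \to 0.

Substitution gives 0/0 (the numerator vanishes to order 2).
Expand each term to order h^2: the coefficient of h^2 in −e^(-2h) is -2 and in −ln(1 + h) is 1/2.
Lower-order terms cancel with the polynomial part, so the numerator is (-3/2)·h^2 + o(h^2), and the limit is (-3/2)/(1) = -3/2.

-3/2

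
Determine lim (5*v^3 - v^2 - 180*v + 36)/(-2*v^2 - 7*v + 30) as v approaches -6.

372/17

Direct substitution gives 0/0, so factor. Both numerator and denominator have (v + 6) as a factor.
After cancelling, the expression reduces to (5*v^2 - 31*v + 6)/(5 - 2*v).
Substituting v = -6 gives 372/17.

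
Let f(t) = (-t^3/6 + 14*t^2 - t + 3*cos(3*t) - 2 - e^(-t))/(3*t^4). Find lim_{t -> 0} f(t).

121/36

Substitution gives 0/0; apply L'Hôpital's rule 4 times.
After differentiating numerator and denominator 4 times the quotient is (243*cos(3*t) - e^(-t))/(72); at t = 0 this is 121/36.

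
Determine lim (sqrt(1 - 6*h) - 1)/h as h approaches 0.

Substitution gives 0/0. Multiply numerator and denominator by the conjugate √(1 - 6h) + √1.
The numerator becomes (1 - 6h) − 1 = -6h, so the expression simplifies to -6/(√(1 - 6h) + √1).
Letting h → 0 gives -6/(2√1) = -3.

-3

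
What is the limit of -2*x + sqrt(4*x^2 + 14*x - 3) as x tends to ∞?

This has the form ∞ − ∞. Multiply and divide by the conjugate √(4*x^2 + 14*x - 3) + 2x.
That gives (14x - 3) / (√(4*x^2 + 14*x - 3) + 2x).
Divide numerator and denominator by x: the limit is 14/(2·2) = 7/2.

7/2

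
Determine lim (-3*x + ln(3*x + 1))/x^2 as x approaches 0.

Direct substitution gives 0/0.
Apply L'Hôpital: lim (-3 + 3/(3*x + 1))/(2*x), still 0/0.
After 2 applications of L'Hôpital's rule the quotient is (-9/(3*x + 1)^2)/(2); substituting x = 0 gives -9/2.

-9/2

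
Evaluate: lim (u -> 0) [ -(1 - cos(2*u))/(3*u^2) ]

Substitution gives 0/0.
Use (1 − cos θ)/θ² → 1/2 with θ = 2u: the limit is 2²/(2·(-3)) = -2/3.

-2/3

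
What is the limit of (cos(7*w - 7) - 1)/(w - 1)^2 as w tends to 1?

-49/2

Direct substitution gives 0/0.
Apply L'Hôpital: lim (-7*sin(7*w - 7))/(2*w - 2), still 0/0.
After 2 applications of L'Hôpital's rule the quotient is (-49*cos(7*w - 7))/(2); substituting w = 1 gives -49/2.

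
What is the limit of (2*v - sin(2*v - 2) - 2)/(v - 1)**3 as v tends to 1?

Direct substitution gives 0/0.
Apply L'Hôpital: lim (2 - 2*cos(2*v - 2))/(3*(v - 1)^2), still 0/0.
Apply L'Hôpital: lim (4*sin(2*v - 2))/(6*v - 6), still 0/0.
After 3 applications of L'Hôpital's rule the quotient is (8*cos(2*v - 2))/(6); substituting v = 1 gives 4/3.

4/3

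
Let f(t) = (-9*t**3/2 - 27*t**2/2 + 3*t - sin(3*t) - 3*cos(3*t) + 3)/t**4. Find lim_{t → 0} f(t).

Substitution gives 0/0 (the numerator vanishes to order 4).
Expand each term to order t^4: the coefficient of t^4 in -3·cos(3t) is -81/8 and in −sin(3t) is 0.
Lower-order terms cancel with the polynomial part, so the numerator is (-81/8)·t^4 + o(t^4), and the limit is (-81/8)/(1) = -81/8.

-81/8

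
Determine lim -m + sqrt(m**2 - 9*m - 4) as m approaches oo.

This has the form ∞ − ∞. Multiply and divide by the conjugate √(m^2 - 9*m - 4) + m.
That gives (-9m - 4) / (√(m^2 - 9*m - 4) + m).
Divide numerator and denominator by m: the limit is -9/(2·1) = -9/2.

-9/2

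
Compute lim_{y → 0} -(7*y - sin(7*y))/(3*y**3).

-343/18

Direct substitution gives 0/0.
Apply L'Hôpital: lim (7 - 7*cos(7*y))/(-9*y^2), still 0/0.
Apply L'Hôpital: lim (49*sin(7*y))/(-18*y), still 0/0.
After 3 applications of L'Hôpital's rule the quotient is (343*cos(7*y))/(-18); substituting y = 0 gives -343/18.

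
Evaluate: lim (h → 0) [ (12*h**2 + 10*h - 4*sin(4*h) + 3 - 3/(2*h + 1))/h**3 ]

200/3

Substitution gives 0/0 (the numerator vanishes to order 3).
Expand each term to order h^3: the coefficient of h^3 in -3·1/(1 + 2h) is 24 and in -4·sin(4h) is 128/3.
Lower-order terms cancel with the polynomial part, so the numerator is (200/3)·h^3 + o(h^3), and the limit is (200/3)/(1) = 200/3.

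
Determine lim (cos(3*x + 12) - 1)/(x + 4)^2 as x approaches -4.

Direct substitution gives 0/0.
Apply L'Hôpital: lim (-3*sin(3*x + 12))/(2*x + 8), still 0/0.
After 2 applications of L'Hôpital's rule the quotient is (-9*cos(3*x + 12))/(2); substituting x = -4 gives -9/2.

-9/2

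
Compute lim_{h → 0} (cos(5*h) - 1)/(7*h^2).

-25/14

Direct substitution gives 0/0.
Apply L'Hôpital: lim (-5*sin(5*h))/(14*h), still 0/0.
After 2 applications of L'Hôpital's rule the quotient is (-25*cos(5*h))/(14); substituting h = 0 gives -25/14.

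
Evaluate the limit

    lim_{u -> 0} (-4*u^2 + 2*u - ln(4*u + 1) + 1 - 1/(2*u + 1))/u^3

-40/3

Substitution gives 0/0; apply L'Hôpital's rule 3 times.
After differentiating numerator and denominator 3 times the quotient is (-128/(4*u + 1)^3 + 48/(2*u + 1)^4)/(6); at u = 0 this is -40/3.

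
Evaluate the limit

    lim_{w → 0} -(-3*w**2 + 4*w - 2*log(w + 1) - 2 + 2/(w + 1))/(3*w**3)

8/9

Substitution gives 0/0 (the numerator vanishes to order 3).
Expand each term to order w^3: the coefficient of w^3 in -2·ln(1 + w) is -2/3 and in 2·1/(1 + w) is -2.
Lower-order terms cancel with the polynomial part, so the numerator is (-8/3)·w^3 + o(w^3), and the limit is (-8/3)/(-3) = 8/9.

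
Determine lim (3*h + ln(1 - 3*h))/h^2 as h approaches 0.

-9/2

Direct substitution gives 0/0.
Apply L'Hôpital: lim (3 - 3/(1 - 3*h))/(2*h), still 0/0.
After 2 applications of L'Hôpital's rule the quotient is (-9/(1 - 3*h)^2)/(2); substituting h = 0 gives -9/2.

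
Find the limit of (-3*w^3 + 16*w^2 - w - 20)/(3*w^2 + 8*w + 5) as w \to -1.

Since w = -1 makes numerator and denominator zero, (w + 1) divides both.
Cancelling it gives (-3*w^2 + 19*w - 20)/(3*w + 5); now plug in w = -1 to get -21.

-21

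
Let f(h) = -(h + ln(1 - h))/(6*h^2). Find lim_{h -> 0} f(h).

Direct substitution gives 0/0.
Apply L'Hôpital: lim (1 - 1/(1 - h))/(-12*h), still 0/0.
After 2 applications of L'Hôpital's rule the quotient is (-1/(1 - h)^2)/(-12); substituting h = 0 gives 1/12.

1/12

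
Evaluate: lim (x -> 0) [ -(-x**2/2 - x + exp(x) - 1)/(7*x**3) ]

Direct substitution gives 0/0.
Apply L'Hôpital: lim (-x + e^(x) - 1)/(-21*x^2), still 0/0.
Apply L'Hôpital: lim (e^(x) - 1)/(-42*x), still 0/0.
After 3 applications of L'Hôpital's rule the quotient is (e^(x))/(-42); substituting x = 0 gives -1/42.

-1/42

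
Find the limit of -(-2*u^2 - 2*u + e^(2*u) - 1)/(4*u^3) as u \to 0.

Direct substitution gives 0/0.
Apply L'Hôpital: lim (-4*u + 2*e^(2*u) - 2)/(-12*u^2), still 0/0.
Apply L'Hôpital: lim (4*e^(2*u) - 4)/(-24*u), still 0/0.
After 3 applications of L'Hôpital's rule the quotient is (8*e^(2*u))/(-24); substituting u = 0 gives -1/3.

-1/3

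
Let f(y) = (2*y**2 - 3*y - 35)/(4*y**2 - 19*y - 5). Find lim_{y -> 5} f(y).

At y = 5 both the top and bottom vanish — a removable singularity. Factoring out (y - 5) from each leaves (2*y + 7)/(4*y + 1), which at y = 5 equals 17/21.

17/21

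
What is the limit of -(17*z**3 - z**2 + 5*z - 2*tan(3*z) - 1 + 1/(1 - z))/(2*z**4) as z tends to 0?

Substitution gives 0/0 (the numerator vanishes to order 4).
Expand each term to order z^4: the coefficient of z^4 in 1/(1 - z) is 1 and in -2·tan(3z) is 0.
Lower-order terms cancel with the polynomial part, so the numerator is (1)·z^4 + o(z^4), and the limit is (1)/(-2) = -1/2.

-1/2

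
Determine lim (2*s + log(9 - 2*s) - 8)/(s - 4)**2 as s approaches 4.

Direct substitution gives 0/0.
Apply L'Hôpital: lim (2 - 2/(9 - 2*s))/(2*s - 8), still 0/0.
After 2 applications of L'Hôpital's rule the quotient is (-4/(9 - 2*s)^2)/(2); substituting s = 4 gives -2.

-2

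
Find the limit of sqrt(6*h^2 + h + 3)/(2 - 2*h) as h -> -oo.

For large |h|, √(6*h^2 + h + 3) ≈ √6·|h| and the denominator ≈ -2h.
Since h → −∞, |h| = −h, giving −√6/(-2) = √(6)/2.

√(6)/2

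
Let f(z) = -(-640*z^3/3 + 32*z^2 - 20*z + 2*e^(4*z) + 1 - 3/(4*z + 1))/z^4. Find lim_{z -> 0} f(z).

2240/3

Substitution gives 0/0 (the numerator vanishes to order 4).
Expand each term to order z^4: the coefficient of z^4 in 2·e^(4z) is 64/3 and in -3·1/(1 + 4z) is -768.
Lower-order terms cancel with the polynomial part, so the numerator is (-2240/3)·z^4 + o(z^4), and the limit is (-2240/3)/(-1) = 2240/3.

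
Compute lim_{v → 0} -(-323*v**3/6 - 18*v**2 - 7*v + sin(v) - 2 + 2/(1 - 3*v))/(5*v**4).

-162/5

Substitution gives 0/0 (the numerator vanishes to order 4).
Expand each term to order v^4: the coefficient of v^4 in sin(v) is 0 and in 2·1/(1 - 3v) is 162.
Lower-order terms cancel with the polynomial part, so the numerator is (162)·v^4 + o(v^4), and the limit is (162)/(-5) = -162/5.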